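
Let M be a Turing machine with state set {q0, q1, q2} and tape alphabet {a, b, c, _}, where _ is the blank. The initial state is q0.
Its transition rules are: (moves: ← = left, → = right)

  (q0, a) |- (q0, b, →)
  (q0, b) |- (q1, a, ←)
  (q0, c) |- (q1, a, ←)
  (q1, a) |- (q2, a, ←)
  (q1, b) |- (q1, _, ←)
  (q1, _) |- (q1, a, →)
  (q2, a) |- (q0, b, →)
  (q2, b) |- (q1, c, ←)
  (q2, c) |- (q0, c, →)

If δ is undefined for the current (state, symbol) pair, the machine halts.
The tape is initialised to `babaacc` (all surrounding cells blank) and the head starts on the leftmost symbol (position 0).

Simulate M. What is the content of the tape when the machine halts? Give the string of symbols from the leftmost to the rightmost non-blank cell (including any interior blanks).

abb____ac

q0 | __[b]abaacc   read b → write a, move ←, go to q1
q1 | _[_]aabaacc   read _ → write a, move →, go to q1
q1 | _a[a]abaacc   read a → write a, move ←, go to q2
q2 | _[a]aabaacc   read a → write b, move →, go to q0
q0 | _b[a]abaacc   read a → write b, move →, go to q0
q0 | _bb[a]baacc   read a → write b, move →, go to q0
q0 | _bbb[b]aacc   read b → write a, move ←, go to q1
q1 | _bb[b]aaacc   read b → write _, move ←, go to q1
q1 | _b[b]_aaacc   read b → write _, move ←, go to q1
q1 | _[b]__aaacc   read b → write _, move ←, go to q1
q1 | [_]___aaacc   read _ → write a, move →, go to q1
q1 | a[_]__aaacc   read _ → write a, move →, go to q1
q1 | aa[_]_aaacc   read _ → write a, move →, go to q1
q1 | aaa[_]aaacc   read _ → write a, move →, go to q1
q1 | aaaa[a]aacc   read a → write a, move ←, go to q2
q2 | aaa[a]aaacc   read a → write b, move →, go to q0
q0 | aaab[a]aacc   read a → write b, move →, go to q0
q0 | aaabb[a]acc   read a → write b, move →, go to q0
q0 | aaabbb[a]cc   read a → write b, move →, go to q0
q0 | aaabbbb[c]c   read c → write a, move ←, go to q1
q1 | aaabbb[b]ac   read b → write _, move ←, go to q1
q1 | aaabb[b]_ac   read b → write _, move ←, go to q1
q1 | aaab[b]__ac   read b → write _, move ←, go to q1
q1 | aaa[b]___ac   read b → write _, move ←, go to q1
q1 | aa[a]____ac   read a → write a, move ←, go to q2
q2 | a[a]a____ac   read a → write b, move →, go to q0
q0 | ab[a]____ac   read a → write b, move →, go to q0
q0 | abb[_]___ac
The non-blank tape span at halt is abb____ac.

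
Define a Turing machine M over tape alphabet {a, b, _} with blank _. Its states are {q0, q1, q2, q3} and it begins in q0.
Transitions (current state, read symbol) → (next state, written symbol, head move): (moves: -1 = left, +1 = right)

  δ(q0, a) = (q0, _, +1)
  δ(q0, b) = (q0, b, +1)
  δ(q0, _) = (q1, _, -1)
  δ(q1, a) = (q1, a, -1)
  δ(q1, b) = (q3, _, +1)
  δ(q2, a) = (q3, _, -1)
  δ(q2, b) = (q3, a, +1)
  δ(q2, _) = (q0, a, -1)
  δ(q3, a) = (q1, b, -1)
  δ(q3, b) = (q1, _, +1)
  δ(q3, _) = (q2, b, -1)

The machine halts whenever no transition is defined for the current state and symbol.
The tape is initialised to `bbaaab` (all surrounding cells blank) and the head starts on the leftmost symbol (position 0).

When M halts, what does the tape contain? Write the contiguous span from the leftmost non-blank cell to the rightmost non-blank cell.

bb___ab

q0 | [b]baaab_   read b → write b, move +1, go to q0
q0 | b[b]aaab_   read b → write b, move +1, go to q0
q0 | bb[a]aab_   read a → write _, move +1, go to q0
q0 | bb_[a]ab_   read a → write _, move +1, go to q0
q0 | bb__[a]b_   read a → write _, move +1, go to q0
q0 | bb___[b]_   read b → write b, move +1, go to q0
q0 | bb___b[_]   read _ → write _, move -1, go to q1
q1 | bb___[b]_   read b → write _, move +1, go to q3
q3 | bb____[_]   read _ → write b, move -1, go to q2
q2 | bb___[_]b   read _ → write a, move -1, go to q0
q0 | bb__[_]ab   read _ → write _, move -1, go to q1
q1 | bb_[_]_ab
The non-blank tape span at halt is bb___ab.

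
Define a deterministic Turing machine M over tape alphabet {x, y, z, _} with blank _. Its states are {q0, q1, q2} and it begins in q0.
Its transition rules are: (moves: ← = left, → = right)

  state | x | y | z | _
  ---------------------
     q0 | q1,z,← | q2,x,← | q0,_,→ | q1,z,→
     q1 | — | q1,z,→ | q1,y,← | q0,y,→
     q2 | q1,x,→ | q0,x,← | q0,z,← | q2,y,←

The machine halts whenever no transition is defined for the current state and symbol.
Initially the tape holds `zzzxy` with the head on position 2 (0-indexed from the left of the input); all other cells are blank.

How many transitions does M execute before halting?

q0 | _zz[z]xy   read z → write _, move →, go to q0
q0 | _zz_[x]y   read x → write z, move ←, go to q1
q1 | _zz[_]zy   read _ → write y, move →, go to q0
q0 | _zzy[z]y   read z → write _, move →, go to q0
q0 | _zzy_[y]   read y → write x, move ←, go to q2
q2 | _zzy[_]x   read _ → write y, move ←, go to q2
q2 | _zz[y]yx   read y → write x, move ←, go to q0
q0 | _z[z]xyx   read z → write _, move →, go to q0
q0 | _z_[x]yx   read x → write z, move ←, go to q1
q1 | _z[_]zyx   read _ → write y, move →, go to q0
q0 | _zy[z]yx   read z → write _, move →, go to q0
q0 | _zy_[y]x   read y → write x, move ←, go to q2
q2 | _zy[_]xx   read _ → write y, move ←, go to q2
q2 | _z[y]yxx   read y → write x, move ←, go to q0
q0 | _[z]xyxx   read z → write _, move →, go to q0
q0 | __[x]yxx   read x → write z, move ←, go to q1
q1 | _[_]zyxx   read _ → write y, move →, go to q0
q0 | _y[z]yxx   read z → write _, move →, go to q0
q0 | _y_[y]xx   read y → write x, move ←, go to q2
q2 | _y[_]xxx   read _ → write y, move ←, go to q2
q2 | _[y]yxxx   read y → write x, move ←, go to q0
q0 | [_]xyxxx   read _ → write z, move →, go to q1
q1 | z[x]yxxx
M halts after 22 transitions.

22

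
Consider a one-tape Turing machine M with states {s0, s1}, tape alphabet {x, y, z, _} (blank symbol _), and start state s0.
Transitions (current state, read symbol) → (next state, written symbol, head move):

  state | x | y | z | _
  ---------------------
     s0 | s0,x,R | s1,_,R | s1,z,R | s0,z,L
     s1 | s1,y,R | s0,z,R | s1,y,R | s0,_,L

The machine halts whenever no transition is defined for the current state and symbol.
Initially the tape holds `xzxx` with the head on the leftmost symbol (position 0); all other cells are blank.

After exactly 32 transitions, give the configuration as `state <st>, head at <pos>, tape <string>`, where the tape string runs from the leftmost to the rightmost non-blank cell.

state s1, head at 4, tape xzyy

state=s0 head=0 tape=[x]zxx_   (s0,x)→(s0,x,R)
state=s0 head=1 tape=x[z]xx_   (s0,z)→(s1,z,R)
state=s1 head=2 tape=xz[x]x_   (s1,x)→(s1,y,R)
state=s1 head=3 tape=xzy[x]_   (s1,x)→(s1,y,R)
state=s1 head=4 tape=xzyy[_]   (s1,_)→(s0,_,L)
state=s0 head=3 tape=xzy[y]_   (s0,y)→(s1,_,R)
state=s1 head=4 tape=xzy_[_]   (s1,_)→(s0,_,L)
state=s0 head=3 tape=xzy[_]_   (s0,_)→(s0,z,L)
state=s0 head=2 tape=xz[y]z_   (s0,y)→(s1,_,R)
state=s1 head=3 tape=xz_[z]_   (s1,z)→(s1,y,R)
state=s1 head=4 tape=xz_y[_]   (s1,_)→(s0,_,L)
state=s0 head=3 tape=xz_[y]_   (s0,y)→(s1,_,R)
state=s1 head=4 tape=xz__[_]   (s1,_)→(s0,_,L)
state=s0 head=3 tape=xz_[_]_   (s0,_)→(s0,z,L)
state=s0 head=2 tape=xz[_]z_   (s0,_)→(s0,z,L)
state=s0 head=1 tape=x[z]zz_   (s0,z)→(s1,z,R)
state=s1 head=2 tape=xz[z]z_   (s1,z)→(s1,y,R)
state=s1 head=3 tape=xzy[z]_   (s1,z)→(s1,y,R)
state=s1 head=4 tape=xzyy[_]   (s1,_)→(s0,_,L)
state=s0 head=3 tape=xzy[y]_   (s0,y)→(s1,_,R)
state=s1 head=4 tape=xzy_[_]   (s1,_)→(s0,_,L)
state=s0 head=3 tape=xzy[_]_   (s0,_)→(s0,z,L)
state=s0 head=2 tape=xz[y]z_   (s0,y)→(s1,_,R)
state=s1 head=3 tape=xz_[z]_   (s1,z)→(s1,y,R)
state=s1 head=4 tape=xz_y[_]   (s1,_)→(s0,_,L)
state=s0 head=3 tape=xz_[y]_   (s0,y)→(s1,_,R)
state=s1 head=4 tape=xz__[_]   (s1,_)→(s0,_,L)
state=s0 head=3 tape=xz_[_]_   (s0,_)→(s0,z,L)
state=s0 head=2 tape=xz[_]z_   (s0,_)→(s0,z,L)
state=s0 head=1 tape=x[z]zz_   (s0,z)→(s1,z,R)
state=s1 head=2 tape=xz[z]z_   (s1,z)→(s1,y,R)
state=s1 head=3 tape=xzy[z]_   (s1,z)→(s1,y,R)
state=s1 head=4 tape=xzyy[_]
After 32 steps: state s1, head at 4, tape xzyy.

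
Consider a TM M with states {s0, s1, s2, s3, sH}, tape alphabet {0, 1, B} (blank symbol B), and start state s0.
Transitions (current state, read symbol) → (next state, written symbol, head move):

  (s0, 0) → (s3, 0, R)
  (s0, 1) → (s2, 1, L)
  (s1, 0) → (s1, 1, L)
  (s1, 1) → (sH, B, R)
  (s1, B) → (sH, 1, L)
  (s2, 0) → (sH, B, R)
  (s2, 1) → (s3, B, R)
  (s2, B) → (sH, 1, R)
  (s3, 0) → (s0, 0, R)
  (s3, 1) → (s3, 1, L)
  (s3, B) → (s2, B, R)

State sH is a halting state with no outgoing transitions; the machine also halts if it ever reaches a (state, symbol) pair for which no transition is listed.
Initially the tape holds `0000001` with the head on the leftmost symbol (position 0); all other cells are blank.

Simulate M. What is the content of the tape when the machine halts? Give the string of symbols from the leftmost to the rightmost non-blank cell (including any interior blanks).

00000B1

state=s0 head=0 tape=[0]000001   (s0,0)→(s3,0,R)
state=s3 head=1 tape=0[0]00001   (s3,0)→(s0,0,R)
state=s0 head=2 tape=00[0]0001   (s0,0)→(s3,0,R)
state=s3 head=3 tape=000[0]001   (s3,0)→(s0,0,R)
state=s0 head=4 tape=0000[0]01   (s0,0)→(s3,0,R)
state=s3 head=5 tape=00000[0]1   (s3,0)→(s0,0,R)
state=s0 head=6 tape=000000[1]   (s0,1)→(s2,1,L)
state=s2 head=5 tape=00000[0]1   (s2,0)→(sH,B,R)
state=sH head=6 tape=00000B[1]
The non-blank tape span at halt is 00000B1.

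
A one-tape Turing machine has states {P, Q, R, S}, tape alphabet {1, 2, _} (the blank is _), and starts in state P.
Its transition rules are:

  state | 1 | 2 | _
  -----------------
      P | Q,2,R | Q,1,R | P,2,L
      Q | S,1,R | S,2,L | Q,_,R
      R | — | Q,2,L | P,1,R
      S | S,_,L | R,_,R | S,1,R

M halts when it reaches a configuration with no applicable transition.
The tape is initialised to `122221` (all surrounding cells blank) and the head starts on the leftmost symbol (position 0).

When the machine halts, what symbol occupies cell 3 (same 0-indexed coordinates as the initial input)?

P | [1]22221   read 1 → write 2, move R, go to Q
Q | 2[2]2221   read 2 → write 2, move L, go to S
S | [2]22221   read 2 → write _, move R, go to R
R | _[2]2221   read 2 → write 2, move L, go to Q
Q | [_]22221   read _ → write _, move R, go to Q
Q | _[2]2221   read 2 → write 2, move L, go to S
S | [_]22221   read _ → write 1, move R, go to S
S | 1[2]2221   read 2 → write _, move R, go to R
R | 1_[2]221   read 2 → write 2, move L, go to Q
Q | 1[_]2221   read _ → write _, move R, go to Q
Q | 1_[2]221   read 2 → write 2, move L, go to S
S | 1[_]2221   read _ → write 1, move R, go to S
S | 11[2]221   read 2 → write _, move R, go to R
R | 11_[2]21   read 2 → write 2, move L, go to Q
Q | 11[_]221   read _ → write _, move R, go to Q
Q | 11_[2]21   read 2 → write 2, move L, go to S
S | 11[_]221   read _ → write 1, move R, go to S
S | 111[2]21   read 2 → write _, move R, go to R
R | 111_[2]1   read 2 → write 2, move L, go to Q
Q | 111[_]21   read _ → write _, move R, go to Q
Q | 111_[2]1   read 2 → write 2, move L, go to S
S | 111[_]21   read _ → write 1, move R, go to S
S | 1111[2]1   read 2 → write _, move R, go to R
R | 1111_[1]
Cell 3 holds 1 when M halts.

1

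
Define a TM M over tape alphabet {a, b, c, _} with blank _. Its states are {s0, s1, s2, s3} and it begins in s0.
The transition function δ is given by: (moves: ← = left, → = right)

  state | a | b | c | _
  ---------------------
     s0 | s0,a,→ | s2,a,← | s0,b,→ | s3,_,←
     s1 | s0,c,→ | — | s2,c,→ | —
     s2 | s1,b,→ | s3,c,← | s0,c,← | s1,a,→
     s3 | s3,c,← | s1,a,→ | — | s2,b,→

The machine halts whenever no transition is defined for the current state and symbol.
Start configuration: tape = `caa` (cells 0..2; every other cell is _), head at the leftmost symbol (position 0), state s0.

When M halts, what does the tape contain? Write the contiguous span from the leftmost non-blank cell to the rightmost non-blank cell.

state=s0 head=0 tape=[c]aa_   (s0,c)→(s0,b,→)
state=s0 head=1 tape=b[a]a_   (s0,a)→(s0,a,→)
state=s0 head=2 tape=ba[a]_   (s0,a)→(s0,a,→)
state=s0 head=3 tape=baa[_]   (s0,_)→(s3,_,←)
state=s3 head=2 tape=ba[a]_   (s3,a)→(s3,c,←)
state=s3 head=1 tape=b[a]c_   (s3,a)→(s3,c,←)
state=s3 head=0 tape=[b]cc_   (s3,b)→(s1,a,→)
state=s1 head=1 tape=a[c]c_   (s1,c)→(s2,c,→)
state=s2 head=2 tape=ac[c]_   (s2,c)→(s0,c,←)
state=s0 head=1 tape=a[c]c_   (s0,c)→(s0,b,→)
state=s0 head=2 tape=ab[c]_   (s0,c)→(s0,b,→)
state=s0 head=3 tape=abb[_]   (s0,_)→(s3,_,←)
state=s3 head=2 tape=ab[b]_   (s3,b)→(s1,a,→)
state=s1 head=3 tape=aba[_]
The non-blank tape span at halt is aba.

aba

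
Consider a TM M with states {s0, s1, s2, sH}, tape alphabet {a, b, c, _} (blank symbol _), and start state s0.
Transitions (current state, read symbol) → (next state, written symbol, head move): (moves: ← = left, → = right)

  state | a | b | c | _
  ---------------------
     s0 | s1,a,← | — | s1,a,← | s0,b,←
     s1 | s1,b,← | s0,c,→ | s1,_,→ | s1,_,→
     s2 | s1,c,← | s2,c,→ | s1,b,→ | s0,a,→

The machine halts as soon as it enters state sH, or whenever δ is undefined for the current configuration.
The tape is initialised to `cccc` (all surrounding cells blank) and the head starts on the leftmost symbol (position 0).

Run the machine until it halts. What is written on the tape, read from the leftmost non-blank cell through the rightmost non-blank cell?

cb

state=s0 head=0 tape=_[c]ccc_   (s0,c)→(s1,a,←)
state=s1 head=-1 tape=[_]accc_   (s1,_)→(s1,_,→)
state=s1 head=0 tape=_[a]ccc_   (s1,a)→(s1,b,←)
state=s1 head=-1 tape=[_]bccc_   (s1,_)→(s1,_,→)
state=s1 head=0 tape=_[b]ccc_   (s1,b)→(s0,c,→)
state=s0 head=1 tape=_c[c]cc_   (s0,c)→(s1,a,←)
state=s1 head=0 tape=_[c]acc_   (s1,c)→(s1,_,→)
state=s1 head=1 tape=__[a]cc_   (s1,a)→(s1,b,←)
state=s1 head=0 tape=_[_]bcc_   (s1,_)→(s1,_,→)
state=s1 head=1 tape=__[b]cc_   (s1,b)→(s0,c,→)
state=s0 head=2 tape=__c[c]c_   (s0,c)→(s1,a,←)
state=s1 head=1 tape=__[c]ac_   (s1,c)→(s1,_,→)
state=s1 head=2 tape=___[a]c_   (s1,a)→(s1,b,←)
state=s1 head=1 tape=__[_]bc_   (s1,_)→(s1,_,→)
state=s1 head=2 tape=___[b]c_   (s1,b)→(s0,c,→)
state=s0 head=3 tape=___c[c]_   (s0,c)→(s1,a,←)
state=s1 head=2 tape=___[c]a_   (s1,c)→(s1,_,→)
state=s1 head=3 tape=____[a]_   (s1,a)→(s1,b,←)
state=s1 head=2 tape=___[_]b_   (s1,_)→(s1,_,→)
state=s1 head=3 tape=____[b]_   (s1,b)→(s0,c,→)
state=s0 head=4 tape=____c[_]   (s0,_)→(s0,b,←)
state=s0 head=3 tape=____[c]b   (s0,c)→(s1,a,←)
state=s1 head=2 tape=___[_]ab   (s1,_)→(s1,_,→)
state=s1 head=3 tape=____[a]b   (s1,a)→(s1,b,←)
state=s1 head=2 tape=___[_]bb   (s1,_)→(s1,_,→)
state=s1 head=3 tape=____[b]b   (s1,b)→(s0,c,→)
state=s0 head=4 tape=____c[b]
The non-blank tape span at halt is cb.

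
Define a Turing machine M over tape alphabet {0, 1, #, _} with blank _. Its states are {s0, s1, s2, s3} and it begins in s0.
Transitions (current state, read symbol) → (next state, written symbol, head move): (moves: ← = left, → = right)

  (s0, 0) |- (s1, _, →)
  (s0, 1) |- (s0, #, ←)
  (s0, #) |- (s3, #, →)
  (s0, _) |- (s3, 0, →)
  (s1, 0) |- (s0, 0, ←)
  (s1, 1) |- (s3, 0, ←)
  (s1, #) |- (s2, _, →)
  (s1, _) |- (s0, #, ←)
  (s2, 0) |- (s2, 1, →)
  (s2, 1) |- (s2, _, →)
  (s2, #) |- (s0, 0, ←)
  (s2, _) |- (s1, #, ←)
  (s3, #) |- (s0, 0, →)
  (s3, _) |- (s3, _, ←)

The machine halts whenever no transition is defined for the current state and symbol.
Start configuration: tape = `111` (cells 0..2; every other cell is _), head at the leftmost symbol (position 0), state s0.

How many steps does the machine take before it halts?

state=s0 head=0 tape=_[1]11___   (s0,1)→(s0,#,←)
state=s0 head=-1 tape=[_]#11___   (s0,_)→(s3,0,→)
state=s3 head=0 tape=0[#]11___   (s3,#)→(s0,0,→)
state=s0 head=1 tape=00[1]1___   (s0,1)→(s0,#,←)
state=s0 head=0 tape=0[0]#1___   (s0,0)→(s1,_,→)
state=s1 head=1 tape=0_[#]1___   (s1,#)→(s2,_,→)
state=s2 head=2 tape=0__[1]___   (s2,1)→(s2,_,→)
state=s2 head=3 tape=0___[_]__   (s2,_)→(s1,#,←)
state=s1 head=2 tape=0__[_]#__   (s1,_)→(s0,#,←)
state=s0 head=1 tape=0_[_]##__   (s0,_)→(s3,0,→)
state=s3 head=2 tape=0_0[#]#__   (s3,#)→(s0,0,→)
state=s0 head=3 tape=0_00[#]__   (s0,#)→(s3,#,→)
state=s3 head=4 tape=0_00#[_]_   (s3,_)→(s3,_,←)
state=s3 head=3 tape=0_00[#]__   (s3,#)→(s0,0,→)
state=s0 head=4 tape=0_000[_]_   (s0,_)→(s3,0,→)
state=s3 head=5 tape=0_0000[_]   (s3,_)→(s3,_,←)
state=s3 head=4 tape=0_000[0]_
M halts after 16 transitions.

16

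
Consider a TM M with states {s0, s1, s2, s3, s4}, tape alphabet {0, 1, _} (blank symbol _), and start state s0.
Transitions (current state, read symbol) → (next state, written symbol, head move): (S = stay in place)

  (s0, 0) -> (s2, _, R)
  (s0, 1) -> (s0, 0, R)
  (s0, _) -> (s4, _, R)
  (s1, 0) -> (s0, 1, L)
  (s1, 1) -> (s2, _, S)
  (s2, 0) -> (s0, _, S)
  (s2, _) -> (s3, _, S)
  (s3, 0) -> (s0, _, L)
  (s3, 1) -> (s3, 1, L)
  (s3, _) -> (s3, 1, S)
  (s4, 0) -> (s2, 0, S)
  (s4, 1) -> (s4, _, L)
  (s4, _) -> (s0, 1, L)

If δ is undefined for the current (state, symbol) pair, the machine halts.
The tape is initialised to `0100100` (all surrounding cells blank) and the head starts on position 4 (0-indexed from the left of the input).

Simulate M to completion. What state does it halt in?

state=s0 head=4 tape=0100[1]00_   (s0,1)→(s0,0,R)
state=s0 head=5 tape=01000[0]0_   (s0,0)→(s2,_,R)
state=s2 head=6 tape=01000_[0]_   (s2,0)→(s0,_,S)
state=s0 head=6 tape=01000_[_]_   (s0,_)→(s4,_,R)
state=s4 head=7 tape=01000__[_]   (s4,_)→(s0,1,L)
state=s0 head=6 tape=01000_[_]1   (s0,_)→(s4,_,R)
state=s4 head=7 tape=01000__[1]   (s4,1)→(s4,_,L)
state=s4 head=6 tape=01000_[_]_   (s4,_)→(s0,1,L)
state=s0 head=5 tape=01000[_]1_   (s0,_)→(s4,_,R)
state=s4 head=6 tape=01000_[1]_   (s4,1)→(s4,_,L)
state=s4 head=5 tape=01000[_]__   (s4,_)→(s0,1,L)
state=s0 head=4 tape=0100[0]1__   (s0,0)→(s2,_,R)
state=s2 head=5 tape=0100_[1]__
No transition is defined for (s2, 1); M halts in state s2.

s2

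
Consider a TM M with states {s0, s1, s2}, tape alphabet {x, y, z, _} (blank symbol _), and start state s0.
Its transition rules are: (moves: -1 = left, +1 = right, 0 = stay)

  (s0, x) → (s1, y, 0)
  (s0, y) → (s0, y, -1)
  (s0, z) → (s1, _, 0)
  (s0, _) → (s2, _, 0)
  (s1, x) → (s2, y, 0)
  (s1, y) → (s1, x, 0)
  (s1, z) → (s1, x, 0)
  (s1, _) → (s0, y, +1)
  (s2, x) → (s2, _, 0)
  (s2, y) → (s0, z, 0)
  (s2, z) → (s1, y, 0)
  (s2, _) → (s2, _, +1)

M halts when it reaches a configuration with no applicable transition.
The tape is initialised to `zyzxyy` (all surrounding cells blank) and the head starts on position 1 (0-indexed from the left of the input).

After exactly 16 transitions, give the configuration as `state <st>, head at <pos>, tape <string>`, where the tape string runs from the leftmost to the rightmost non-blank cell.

state s1, head at 0, tape yzxyy

s0 | _z[y]zxyy   read y → write y, move -1, go to s0
s0 | _[z]yzxyy   read z → write _, move 0, go to s1
s1 | _[_]yzxyy   read _ → write y, move +1, go to s0
s0 | _y[y]zxyy   read y → write y, move -1, go to s0
s0 | _[y]yzxyy   read y → write y, move -1, go to s0
s0 | [_]yyzxyy   read _ → write _, move 0, go to s2
s2 | [_]yyzxyy   read _ → write _, move +1, go to s2
s2 | _[y]yzxyy   read y → write z, move 0, go to s0
s0 | _[z]yzxyy   read z → write _, move 0, go to s1
s1 | _[_]yzxyy   read _ → write y, move +1, go to s0
s0 | _y[y]zxyy   read y → write y, move -1, go to s0
s0 | _[y]yzxyy   read y → write y, move -1, go to s0
s0 | [_]yyzxyy   read _ → write _, move 0, go to s2
s2 | [_]yyzxyy   read _ → write _, move +1, go to s2
s2 | _[y]yzxyy   read y → write z, move 0, go to s0
s0 | _[z]yzxyy   read z → write _, move 0, go to s1
s1 | _[_]yzxyy
After 16 steps: state s1, head at 0, tape yzxyy.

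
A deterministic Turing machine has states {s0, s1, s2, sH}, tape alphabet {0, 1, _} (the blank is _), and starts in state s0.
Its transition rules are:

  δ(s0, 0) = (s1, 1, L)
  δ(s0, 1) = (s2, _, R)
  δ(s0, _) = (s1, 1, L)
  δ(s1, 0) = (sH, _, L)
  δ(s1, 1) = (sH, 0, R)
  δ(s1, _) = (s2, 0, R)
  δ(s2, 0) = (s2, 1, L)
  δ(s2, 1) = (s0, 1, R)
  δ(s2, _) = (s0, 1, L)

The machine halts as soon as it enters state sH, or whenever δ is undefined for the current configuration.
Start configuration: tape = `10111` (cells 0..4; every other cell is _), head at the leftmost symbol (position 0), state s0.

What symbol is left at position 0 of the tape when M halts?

_

s0 | __[1]0111_   read 1 → write _, move R, go to s2
s2 | ___[0]111_   read 0 → write 1, move L, go to s2
s2 | __[_]1111_   read _ → write 1, move L, go to s0
s0 | _[_]11111_   read _ → write 1, move L, go to s1
s1 | [_]111111_   read _ → write 0, move R, go to s2
s2 | 0[1]11111_   read 1 → write 1, move R, go to s0
s0 | 01[1]1111_   read 1 → write _, move R, go to s2
s2 | 01_[1]111_   read 1 → write 1, move R, go to s0
s0 | 01_1[1]11_   read 1 → write _, move R, go to s2
s2 | 01_1_[1]1_   read 1 → write 1, move R, go to s0
s0 | 01_1_1[1]_   read 1 → write _, move R, go to s2
s2 | 01_1_1_[_]   read _ → write 1, move L, go to s0
s0 | 01_1_1[_]1   read _ → write 1, move L, go to s1
s1 | 01_1_[1]11   read 1 → write 0, move R, go to sH
sH | 01_1_0[1]1
Cell 0 holds _ when M halts.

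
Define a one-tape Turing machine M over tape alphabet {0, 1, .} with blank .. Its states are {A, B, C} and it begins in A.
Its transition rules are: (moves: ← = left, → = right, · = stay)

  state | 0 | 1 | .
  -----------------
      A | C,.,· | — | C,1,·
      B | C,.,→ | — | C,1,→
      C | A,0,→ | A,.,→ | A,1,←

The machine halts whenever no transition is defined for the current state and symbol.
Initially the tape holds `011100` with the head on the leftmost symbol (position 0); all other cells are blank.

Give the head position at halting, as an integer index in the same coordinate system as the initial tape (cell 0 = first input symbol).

A | .[0]11100   read 0 → write ., move ·, go to C
C | .[.]11100   read . → write 1, move ←, go to A
A | [.]111100   read . → write 1, move ·, go to C
C | [1]111100   read 1 → write ., move →, go to A
A | .[1]11100
At halt the head is at cell 0.

0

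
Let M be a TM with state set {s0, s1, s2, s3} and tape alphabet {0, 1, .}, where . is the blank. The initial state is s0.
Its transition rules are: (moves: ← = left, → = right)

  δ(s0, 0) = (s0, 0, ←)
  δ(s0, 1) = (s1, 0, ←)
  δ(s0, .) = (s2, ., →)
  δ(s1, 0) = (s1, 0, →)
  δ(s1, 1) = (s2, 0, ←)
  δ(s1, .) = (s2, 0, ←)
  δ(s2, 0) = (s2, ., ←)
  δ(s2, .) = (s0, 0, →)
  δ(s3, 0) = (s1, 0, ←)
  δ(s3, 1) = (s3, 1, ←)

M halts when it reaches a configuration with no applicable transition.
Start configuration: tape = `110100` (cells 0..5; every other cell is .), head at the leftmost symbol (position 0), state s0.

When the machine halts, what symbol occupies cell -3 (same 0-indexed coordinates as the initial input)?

s0 | ...[1]10100   read 1 → write 0, move ←, go to s1
s1 | ..[.]010100   read . → write 0, move ←, go to s2
s2 | .[.]0010100   read . → write 0, move →, go to s0
s0 | .0[0]010100   read 0 → write 0, move ←, go to s0
s0 | .[0]0010100   read 0 → write 0, move ←, go to s0
s0 | [.]00010100   read . → write ., move →, go to s2
s2 | .[0]0010100   read 0 → write ., move ←, go to s2
s2 | [.].0010100   read . → write 0, move →, go to s0
s0 | 0[.]0010100   read . → write ., move →, go to s2
s2 | 0.[0]010100   read 0 → write ., move ←, go to s2
s2 | 0[.].010100   read . → write 0, move →, go to s0
s0 | 00[.]010100   read . → write ., move →, go to s2
s2 | 00.[0]10100   read 0 → write ., move ←, go to s2
s2 | 00[.].10100   read . → write 0, move →, go to s0
s0 | 000[.]10100   read . → write ., move →, go to s2
s2 | 000.[1]0100
Cell -3 holds 0 when M halts.

0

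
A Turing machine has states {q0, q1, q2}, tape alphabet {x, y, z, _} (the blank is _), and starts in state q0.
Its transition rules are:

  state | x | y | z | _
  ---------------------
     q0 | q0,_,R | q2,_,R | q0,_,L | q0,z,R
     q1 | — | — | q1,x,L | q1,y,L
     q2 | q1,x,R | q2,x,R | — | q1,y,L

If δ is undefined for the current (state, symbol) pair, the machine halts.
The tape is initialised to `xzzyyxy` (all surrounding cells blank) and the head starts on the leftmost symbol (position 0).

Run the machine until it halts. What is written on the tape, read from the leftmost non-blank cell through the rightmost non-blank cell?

zzzz_xxy

q0 | _[x]zzyyxy   read x → write _, move R, go to q0
q0 | __[z]zyyxy   read z → write _, move L, go to q0
q0 | _[_]_zyyxy   read _ → write z, move R, go to q0
q0 | _z[_]zyyxy   read _ → write z, move R, go to q0
q0 | _zz[z]yyxy   read z → write _, move L, go to q0
q0 | _z[z]_yyxy   read z → write _, move L, go to q0
q0 | _[z]__yyxy   read z → write _, move L, go to q0
q0 | [_]___yyxy   read _ → write z, move R, go to q0
q0 | z[_]__yyxy   read _ → write z, move R, go to q0
q0 | zz[_]_yyxy   read _ → write z, move R, go to q0
q0 | zzz[_]yyxy   read _ → write z, move R, go to q0
q0 | zzzz[y]yxy   read y → write _, move R, go to q2
q2 | zzzz_[y]xy   read y → write x, move R, go to q2
q2 | zzzz_x[x]y   read x → write x, move R, go to q1
q1 | zzzz_xx[y]
The non-blank tape span at halt is zzzz_xxy.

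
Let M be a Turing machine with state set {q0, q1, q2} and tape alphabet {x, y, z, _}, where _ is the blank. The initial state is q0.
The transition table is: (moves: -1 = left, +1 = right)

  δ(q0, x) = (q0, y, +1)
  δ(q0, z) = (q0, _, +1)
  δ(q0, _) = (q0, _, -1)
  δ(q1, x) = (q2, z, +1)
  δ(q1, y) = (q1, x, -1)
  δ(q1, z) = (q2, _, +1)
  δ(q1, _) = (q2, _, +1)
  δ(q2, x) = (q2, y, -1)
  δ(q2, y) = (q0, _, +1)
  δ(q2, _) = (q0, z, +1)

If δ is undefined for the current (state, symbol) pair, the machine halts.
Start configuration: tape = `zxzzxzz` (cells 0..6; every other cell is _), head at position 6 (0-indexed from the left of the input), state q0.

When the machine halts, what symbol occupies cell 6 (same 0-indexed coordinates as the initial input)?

_

q0 | zxzzxz[z]_   read z → write _, move +1, go to q0
q0 | zxzzxz_[_]   read _ → write _, move -1, go to q0
q0 | zxzzxz[_]_   read _ → write _, move -1, go to q0
q0 | zxzzx[z]__   read z → write _, move +1, go to q0
q0 | zxzzx_[_]_   read _ → write _, move -1, go to q0
q0 | zxzzx[_]__   read _ → write _, move -1, go to q0
q0 | zxzz[x]___   read x → write y, move +1, go to q0
q0 | zxzzy[_]__   read _ → write _, move -1, go to q0
q0 | zxzz[y]___
Cell 6 holds _ when M halts.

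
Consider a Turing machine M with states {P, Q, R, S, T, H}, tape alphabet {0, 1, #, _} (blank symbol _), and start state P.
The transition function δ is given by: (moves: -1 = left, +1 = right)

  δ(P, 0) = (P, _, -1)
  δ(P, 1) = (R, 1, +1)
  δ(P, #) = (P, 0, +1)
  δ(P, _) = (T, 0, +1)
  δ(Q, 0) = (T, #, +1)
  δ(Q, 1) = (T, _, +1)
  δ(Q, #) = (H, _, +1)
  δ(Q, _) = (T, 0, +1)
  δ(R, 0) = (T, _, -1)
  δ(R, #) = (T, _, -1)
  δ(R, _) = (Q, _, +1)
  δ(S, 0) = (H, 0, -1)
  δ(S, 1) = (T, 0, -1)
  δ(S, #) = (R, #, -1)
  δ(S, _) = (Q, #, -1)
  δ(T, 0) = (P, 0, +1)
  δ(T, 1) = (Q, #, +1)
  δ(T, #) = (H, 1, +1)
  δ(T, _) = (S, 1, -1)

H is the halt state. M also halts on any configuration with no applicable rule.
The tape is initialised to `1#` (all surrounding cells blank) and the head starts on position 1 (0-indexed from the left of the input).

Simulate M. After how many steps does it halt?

P | 1[#]__   read # → write 0, move +1, go to P
P | 10[_]_   read _ → write 0, move +1, go to T
T | 100[_]   read _ → write 1, move -1, go to S
S | 10[0]1   read 0 → write 0, move -1, go to H
H | 1[0]01
M halts after 4 transitions.

4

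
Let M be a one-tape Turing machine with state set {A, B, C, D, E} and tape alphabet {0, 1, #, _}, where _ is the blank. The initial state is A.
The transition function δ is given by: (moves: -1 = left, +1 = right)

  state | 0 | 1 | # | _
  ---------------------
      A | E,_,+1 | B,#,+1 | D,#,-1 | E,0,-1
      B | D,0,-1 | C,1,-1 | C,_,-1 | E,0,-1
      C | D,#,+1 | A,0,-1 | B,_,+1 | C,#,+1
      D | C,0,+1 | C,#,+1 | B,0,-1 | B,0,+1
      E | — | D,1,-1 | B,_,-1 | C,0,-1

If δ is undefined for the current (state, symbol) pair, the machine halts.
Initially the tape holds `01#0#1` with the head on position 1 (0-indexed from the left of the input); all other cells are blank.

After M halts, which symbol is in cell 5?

state=A head=1 tape=0[1]#0#1__   (A,1)→(B,#,+1)
state=B head=2 tape=0#[#]0#1__   (B,#)→(C,_,-1)
state=C head=1 tape=0[#]_0#1__   (C,#)→(B,_,+1)
state=B head=2 tape=0_[_]0#1__   (B,_)→(E,0,-1)
state=E head=1 tape=0[_]00#1__   (E,_)→(C,0,-1)
state=C head=0 tape=[0]000#1__   (C,0)→(D,#,+1)
state=D head=1 tape=#[0]00#1__   (D,0)→(C,0,+1)
state=C head=2 tape=#0[0]0#1__   (C,0)→(D,#,+1)
state=D head=3 tape=#0#[0]#1__   (D,0)→(C,0,+1)
state=C head=4 tape=#0#0[#]1__   (C,#)→(B,_,+1)
state=B head=5 tape=#0#0_[1]__   (B,1)→(C,1,-1)
state=C head=4 tape=#0#0[_]1__   (C,_)→(C,#,+1)
state=C head=5 tape=#0#0#[1]__   (C,1)→(A,0,-1)
state=A head=4 tape=#0#0[#]0__   (A,#)→(D,#,-1)
state=D head=3 tape=#0#[0]#0__   (D,0)→(C,0,+1)
state=C head=4 tape=#0#0[#]0__   (C,#)→(B,_,+1)
state=B head=5 tape=#0#0_[0]__   (B,0)→(D,0,-1)
state=D head=4 tape=#0#0[_]0__   (D,_)→(B,0,+1)
state=B head=5 tape=#0#00[0]__   (B,0)→(D,0,-1)
state=D head=4 tape=#0#0[0]0__   (D,0)→(C,0,+1)
state=C head=5 tape=#0#00[0]__   (C,0)→(D,#,+1)
state=D head=6 tape=#0#00#[_]_   (D,_)→(B,0,+1)
state=B head=7 tape=#0#00#0[_]   (B,_)→(E,0,-1)
state=E head=6 tape=#0#00#[0]0
Cell 5 holds # when M halts.

#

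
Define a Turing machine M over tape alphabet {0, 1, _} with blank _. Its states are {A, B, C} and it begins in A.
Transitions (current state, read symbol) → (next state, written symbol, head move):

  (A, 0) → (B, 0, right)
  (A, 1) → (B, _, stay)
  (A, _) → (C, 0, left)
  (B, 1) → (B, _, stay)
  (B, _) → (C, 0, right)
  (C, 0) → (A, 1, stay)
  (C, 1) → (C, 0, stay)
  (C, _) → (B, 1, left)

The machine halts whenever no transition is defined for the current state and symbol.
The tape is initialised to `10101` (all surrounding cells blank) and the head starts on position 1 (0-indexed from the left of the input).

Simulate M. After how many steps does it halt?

11

state=A head=1 tape=1[0]101_   (A,0)→(B,0,right)
state=B head=2 tape=10[1]01_   (B,1)→(B,_,stay)
state=B head=2 tape=10[_]01_   (B,_)→(C,0,right)
state=C head=3 tape=100[0]1_   (C,0)→(A,1,stay)
state=A head=3 tape=100[1]1_   (A,1)→(B,_,stay)
state=B head=3 tape=100[_]1_   (B,_)→(C,0,right)
state=C head=4 tape=1000[1]_   (C,1)→(C,0,stay)
state=C head=4 tape=1000[0]_   (C,0)→(A,1,stay)
state=A head=4 tape=1000[1]_   (A,1)→(B,_,stay)
state=B head=4 tape=1000[_]_   (B,_)→(C,0,right)
state=C head=5 tape=10000[_]   (C,_)→(B,1,left)
state=B head=4 tape=1000[0]1
M halts after 11 transitions.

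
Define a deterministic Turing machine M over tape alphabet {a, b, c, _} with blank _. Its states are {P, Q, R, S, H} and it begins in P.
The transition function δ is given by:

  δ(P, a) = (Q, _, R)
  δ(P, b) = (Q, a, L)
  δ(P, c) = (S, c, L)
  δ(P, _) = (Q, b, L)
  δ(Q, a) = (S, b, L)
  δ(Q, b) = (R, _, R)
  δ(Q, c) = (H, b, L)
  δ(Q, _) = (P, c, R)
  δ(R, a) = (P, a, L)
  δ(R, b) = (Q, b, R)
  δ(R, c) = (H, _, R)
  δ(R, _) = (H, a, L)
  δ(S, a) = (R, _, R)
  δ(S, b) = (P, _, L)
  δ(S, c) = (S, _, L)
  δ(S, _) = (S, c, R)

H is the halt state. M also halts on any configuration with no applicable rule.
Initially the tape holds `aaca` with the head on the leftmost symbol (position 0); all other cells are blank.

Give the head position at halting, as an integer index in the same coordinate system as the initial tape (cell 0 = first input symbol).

state=P head=0 tape=___[a]aca_   (P,a)→(Q,_,R)
state=Q head=1 tape=____[a]ca_   (Q,a)→(S,b,L)
state=S head=0 tape=___[_]bca_   (S,_)→(S,c,R)
state=S head=1 tape=___c[b]ca_   (S,b)→(P,_,L)
state=P head=0 tape=___[c]_ca_   (P,c)→(S,c,L)
state=S head=-1 tape=__[_]c_ca_   (S,_)→(S,c,R)
state=S head=0 tape=__c[c]_ca_   (S,c)→(S,_,L)
state=S head=-1 tape=__[c]__ca_   (S,c)→(S,_,L)
state=S head=-2 tape=_[_]___ca_   (S,_)→(S,c,R)
state=S head=-1 tape=_c[_]__ca_   (S,_)→(S,c,R)
state=S head=0 tape=_cc[_]_ca_   (S,_)→(S,c,R)
state=S head=1 tape=_ccc[_]ca_   (S,_)→(S,c,R)
state=S head=2 tape=_cccc[c]a_   (S,c)→(S,_,L)
state=S head=1 tape=_ccc[c]_a_   (S,c)→(S,_,L)
state=S head=0 tape=_cc[c]__a_   (S,c)→(S,_,L)
state=S head=-1 tape=_c[c]___a_   (S,c)→(S,_,L)
state=S head=-2 tape=_[c]____a_   (S,c)→(S,_,L)
state=S head=-3 tape=[_]_____a_   (S,_)→(S,c,R)
state=S head=-2 tape=c[_]____a_   (S,_)→(S,c,R)
state=S head=-1 tape=cc[_]___a_   (S,_)→(S,c,R)
state=S head=0 tape=ccc[_]__a_   (S,_)→(S,c,R)
state=S head=1 tape=cccc[_]_a_   (S,_)→(S,c,R)
state=S head=2 tape=ccccc[_]a_   (S,_)→(S,c,R)
state=S head=3 tape=cccccc[a]_   (S,a)→(R,_,R)
state=R head=4 tape=cccccc_[_]   (R,_)→(H,a,L)
state=H head=3 tape=cccccc[_]a
At halt the head is at cell 3.

3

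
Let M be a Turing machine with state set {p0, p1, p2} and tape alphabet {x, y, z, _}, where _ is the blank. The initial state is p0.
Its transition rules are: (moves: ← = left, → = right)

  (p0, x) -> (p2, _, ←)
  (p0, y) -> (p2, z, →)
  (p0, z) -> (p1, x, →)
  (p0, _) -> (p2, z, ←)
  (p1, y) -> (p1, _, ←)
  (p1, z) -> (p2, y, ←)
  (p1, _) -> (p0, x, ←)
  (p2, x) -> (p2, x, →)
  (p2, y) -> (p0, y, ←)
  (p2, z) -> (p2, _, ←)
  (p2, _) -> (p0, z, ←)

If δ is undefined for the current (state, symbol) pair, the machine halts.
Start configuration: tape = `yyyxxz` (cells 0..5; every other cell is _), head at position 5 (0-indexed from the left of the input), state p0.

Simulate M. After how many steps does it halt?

p0 | yyyxx[z]_   read z → write x, move →, go to p1
p1 | yyyxxx[_]   read _ → write x, move ←, go to p0
p0 | yyyxx[x]x   read x → write _, move ←, go to p2
p2 | yyyx[x]_x   read x → write x, move →, go to p2
p2 | yyyxx[_]x   read _ → write z, move ←, go to p0
p0 | yyyx[x]zx   read x → write _, move ←, go to p2
p2 | yyy[x]_zx   read x → write x, move →, go to p2
p2 | yyyx[_]zx   read _ → write z, move ←, go to p0
p0 | yyy[x]zzx   read x → write _, move ←, go to p2
p2 | yy[y]_zzx   read y → write y, move ←, go to p0
p0 | y[y]y_zzx   read y → write z, move →, go to p2
p2 | yz[y]_zzx   read y → write y, move ←, go to p0
p0 | y[z]y_zzx   read z → write x, move →, go to p1
p1 | yx[y]_zzx   read y → write _, move ←, go to p1
p1 | y[x]__zzx
M halts after 14 transitions.

14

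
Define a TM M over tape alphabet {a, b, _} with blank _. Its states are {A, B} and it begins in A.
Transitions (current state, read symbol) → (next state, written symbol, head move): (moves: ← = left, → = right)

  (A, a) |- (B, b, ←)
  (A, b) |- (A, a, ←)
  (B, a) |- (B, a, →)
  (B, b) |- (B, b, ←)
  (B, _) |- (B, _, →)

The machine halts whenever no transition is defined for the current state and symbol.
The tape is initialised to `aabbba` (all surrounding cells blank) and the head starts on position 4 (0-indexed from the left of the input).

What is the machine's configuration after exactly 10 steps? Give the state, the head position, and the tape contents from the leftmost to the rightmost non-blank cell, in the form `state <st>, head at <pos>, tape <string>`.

state B, head at 0, tape abaaaa

A | aabb[b]a   read b → write a, move ←, go to A
A | aab[b]aa   read b → write a, move ←, go to A
A | aa[b]aaa   read b → write a, move ←, go to A
A | a[a]aaaa   read a → write b, move ←, go to B
B | [a]baaaa   read a → write a, move →, go to B
B | a[b]aaaa   read b → write b, move ←, go to B
B | [a]baaaa   read a → write a, move →, go to B
B | a[b]aaaa   read b → write b, move ←, go to B
B | [a]baaaa   read a → write a, move →, go to B
B | a[b]aaaa   read b → write b, move ←, go to B
B | [a]baaaa
After 10 steps: state B, head at 0, tape abaaaa.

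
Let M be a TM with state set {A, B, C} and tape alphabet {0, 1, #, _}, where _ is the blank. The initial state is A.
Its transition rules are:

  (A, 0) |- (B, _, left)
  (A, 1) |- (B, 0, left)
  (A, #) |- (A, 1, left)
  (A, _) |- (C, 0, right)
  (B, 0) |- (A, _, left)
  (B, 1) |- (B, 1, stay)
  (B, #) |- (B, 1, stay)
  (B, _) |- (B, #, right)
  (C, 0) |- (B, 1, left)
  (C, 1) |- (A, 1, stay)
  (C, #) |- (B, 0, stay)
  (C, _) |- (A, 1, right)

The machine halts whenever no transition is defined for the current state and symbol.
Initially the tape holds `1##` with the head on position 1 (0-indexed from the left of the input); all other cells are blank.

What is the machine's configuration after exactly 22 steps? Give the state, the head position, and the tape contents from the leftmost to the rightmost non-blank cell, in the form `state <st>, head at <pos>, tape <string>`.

A | ___1[#]#   read # → write 1, move left, go to A
A | ___[1]1#   read 1 → write 0, move left, go to B
B | __[_]01#   read _ → write #, move right, go to B
B | __#[0]1#   read 0 → write _, move left, go to A
A | __[#]_1#   read # → write 1, move left, go to A
A | _[_]1_1#   read _ → write 0, move right, go to C
C | _0[1]_1#   read 1 → write 1, move stay, go to A
A | _0[1]_1#   read 1 → write 0, move left, go to B
B | _[0]0_1#   read 0 → write _, move left, go to A
A | [_]_0_1#   read _ → write 0, move right, go to C
C | 0[_]0_1#   read _ → write 1, move right, go to A
A | 01[0]_1#   read 0 → write _, move left, go to B
B | 0[1]__1#   read 1 → write 1, move stay, go to B
B | 0[1]__1#   read 1 → write 1, move stay, go to B
B | 0[1]__1#   read 1 → write 1, move stay, go to B
B | 0[1]__1#   read 1 → write 1, move stay, go to B
B | 0[1]__1#   read 1 → write 1, move stay, go to B
B | 0[1]__1#   read 1 → write 1, move stay, go to B
B | 0[1]__1#   read 1 → write 1, move stay, go to B
B | 0[1]__1#   read 1 → write 1, move stay, go to B
B | 0[1]__1#   read 1 → write 1, move stay, go to B
B | 0[1]__1#   read 1 → write 1, move stay, go to B
B | 0[1]__1#
After 22 steps: state B, head at -2, tape 01__1#.

state B, head at -2, tape 01__1#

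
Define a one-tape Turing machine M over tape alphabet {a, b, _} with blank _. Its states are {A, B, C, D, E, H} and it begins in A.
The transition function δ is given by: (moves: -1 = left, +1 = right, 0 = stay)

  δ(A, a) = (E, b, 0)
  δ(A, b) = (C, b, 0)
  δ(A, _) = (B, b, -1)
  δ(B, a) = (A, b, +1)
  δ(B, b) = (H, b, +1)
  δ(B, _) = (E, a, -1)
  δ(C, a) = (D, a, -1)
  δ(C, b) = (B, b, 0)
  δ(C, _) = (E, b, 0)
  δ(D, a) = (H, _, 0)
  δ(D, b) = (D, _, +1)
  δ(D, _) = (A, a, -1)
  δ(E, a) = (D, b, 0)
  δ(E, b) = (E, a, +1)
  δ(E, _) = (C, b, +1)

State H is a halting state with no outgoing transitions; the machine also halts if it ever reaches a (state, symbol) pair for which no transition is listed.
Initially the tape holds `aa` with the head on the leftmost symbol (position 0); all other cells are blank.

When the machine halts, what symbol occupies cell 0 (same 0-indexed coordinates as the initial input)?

A | [a]a_   read a → write b, move 0, go to E
E | [b]a_   read b → write a, move +1, go to E
E | a[a]_   read a → write b, move 0, go to D
D | a[b]_   read b → write _, move +1, go to D
D | a_[_]   read _ → write a, move -1, go to A
A | a[_]a   read _ → write b, move -1, go to B
B | [a]ba   read a → write b, move +1, go to A
A | b[b]a   read b → write b, move 0, go to C
C | b[b]a   read b → write b, move 0, go to B
B | b[b]a   read b → write b, move +1, go to H
H | bb[a]
Cell 0 holds b when M halts.

b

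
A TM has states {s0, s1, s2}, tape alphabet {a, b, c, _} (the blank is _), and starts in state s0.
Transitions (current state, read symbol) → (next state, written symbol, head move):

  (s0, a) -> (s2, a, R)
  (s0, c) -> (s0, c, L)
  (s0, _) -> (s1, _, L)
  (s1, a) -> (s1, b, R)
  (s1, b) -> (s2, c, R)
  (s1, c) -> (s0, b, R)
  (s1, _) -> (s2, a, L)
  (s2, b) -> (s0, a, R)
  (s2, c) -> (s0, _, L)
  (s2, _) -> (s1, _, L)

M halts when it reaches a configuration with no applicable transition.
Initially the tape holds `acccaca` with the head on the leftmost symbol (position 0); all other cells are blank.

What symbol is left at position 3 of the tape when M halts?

a

state=s0 head=0 tape=[a]cccaca   (s0,a)→(s2,a,R)
state=s2 head=1 tape=a[c]ccaca   (s2,c)→(s0,_,L)
state=s0 head=0 tape=[a]_ccaca   (s0,a)→(s2,a,R)
state=s2 head=1 tape=a[_]ccaca   (s2,_)→(s1,_,L)
state=s1 head=0 tape=[a]_ccaca   (s1,a)→(s1,b,R)
state=s1 head=1 tape=b[_]ccaca   (s1,_)→(s2,a,L)
state=s2 head=0 tape=[b]accaca   (s2,b)→(s0,a,R)
state=s0 head=1 tape=a[a]ccaca   (s0,a)→(s2,a,R)
state=s2 head=2 tape=aa[c]caca   (s2,c)→(s0,_,L)
state=s0 head=1 tape=a[a]_caca   (s0,a)→(s2,a,R)
state=s2 head=2 tape=aa[_]caca   (s2,_)→(s1,_,L)
state=s1 head=1 tape=a[a]_caca   (s1,a)→(s1,b,R)
state=s1 head=2 tape=ab[_]caca   (s1,_)→(s2,a,L)
state=s2 head=1 tape=a[b]acaca   (s2,b)→(s0,a,R)
state=s0 head=2 tape=aa[a]caca   (s0,a)→(s2,a,R)
state=s2 head=3 tape=aaa[c]aca   (s2,c)→(s0,_,L)
state=s0 head=2 tape=aa[a]_aca   (s0,a)→(s2,a,R)
state=s2 head=3 tape=aaa[_]aca   (s2,_)→(s1,_,L)
state=s1 head=2 tape=aa[a]_aca   (s1,a)→(s1,b,R)
state=s1 head=3 tape=aab[_]aca   (s1,_)→(s2,a,L)
state=s2 head=2 tape=aa[b]aaca   (s2,b)→(s0,a,R)
state=s0 head=3 tape=aaa[a]aca   (s0,a)→(s2,a,R)
state=s2 head=4 tape=aaaa[a]ca
Cell 3 holds a when M halts.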